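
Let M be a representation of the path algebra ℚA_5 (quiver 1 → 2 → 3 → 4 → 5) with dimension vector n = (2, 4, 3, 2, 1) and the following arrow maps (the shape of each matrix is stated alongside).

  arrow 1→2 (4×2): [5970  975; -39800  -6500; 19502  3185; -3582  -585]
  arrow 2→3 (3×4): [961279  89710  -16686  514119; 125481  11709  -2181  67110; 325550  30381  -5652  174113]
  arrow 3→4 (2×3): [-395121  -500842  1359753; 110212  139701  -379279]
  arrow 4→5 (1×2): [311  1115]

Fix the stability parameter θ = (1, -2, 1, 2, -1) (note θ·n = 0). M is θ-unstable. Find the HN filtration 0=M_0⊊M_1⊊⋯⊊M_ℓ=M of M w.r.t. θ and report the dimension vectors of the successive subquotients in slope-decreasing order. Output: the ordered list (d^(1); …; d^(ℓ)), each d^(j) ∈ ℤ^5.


Interval decomposition of M: I[1,1], I[1,5], I[2,2], I[2,3], I[2,4].
HN type (ℓ=5): μ^(1)=2; μ^(2)=1; μ^(3)=2/3; μ^(4)=-1/2; μ^(5)=-2

((0, 0, 0, 1, 0); (1, 0, 2, 0, 0); (0, 0, 1, 1, 1); (1, 1, 0, 0, 0); (0, 3, 0, 0, 0))


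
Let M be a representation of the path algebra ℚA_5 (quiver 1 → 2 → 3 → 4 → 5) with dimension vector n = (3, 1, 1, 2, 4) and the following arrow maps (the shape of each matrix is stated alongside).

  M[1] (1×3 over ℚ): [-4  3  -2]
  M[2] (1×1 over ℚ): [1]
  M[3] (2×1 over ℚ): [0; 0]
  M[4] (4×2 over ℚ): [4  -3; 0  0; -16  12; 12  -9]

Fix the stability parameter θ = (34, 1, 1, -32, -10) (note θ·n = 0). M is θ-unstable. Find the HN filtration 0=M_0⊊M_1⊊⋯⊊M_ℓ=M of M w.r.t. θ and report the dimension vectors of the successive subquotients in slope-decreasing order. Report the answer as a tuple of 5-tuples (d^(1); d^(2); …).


Via rank(M_{q-1}∘⋯∘M_p): M ≅ I[1,1]^2, I[1,3], I[4,4], I[4,5], I[5,5]^3.
μ_θ-semistable layers: μ^(1)=34; μ^(2)=12; μ^(3)=-10; μ^(4)=-32

((2, 0, 0, 0, 0); (1, 1, 1, 0, 0); (0, 0, 0, 0, 4); (0, 0, 0, 2, 0))


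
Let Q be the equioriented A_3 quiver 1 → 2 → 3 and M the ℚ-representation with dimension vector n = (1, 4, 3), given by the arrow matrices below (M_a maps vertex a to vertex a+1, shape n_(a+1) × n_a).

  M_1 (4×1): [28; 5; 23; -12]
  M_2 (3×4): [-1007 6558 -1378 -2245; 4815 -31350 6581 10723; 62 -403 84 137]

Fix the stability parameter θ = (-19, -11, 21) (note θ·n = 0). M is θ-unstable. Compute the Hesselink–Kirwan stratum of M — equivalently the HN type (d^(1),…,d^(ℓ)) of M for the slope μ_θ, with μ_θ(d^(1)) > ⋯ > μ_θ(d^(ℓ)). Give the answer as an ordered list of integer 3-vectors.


Barcode: M ≅ I[1,3], I[2,2], I[2,3]^2. HN layers by μ_θ (3 steps, strictly decreasing):
  μ^(1)=21; μ^(2)=-11; μ^(3)=-19

((0, 0, 3); (0, 4, 0); (1, 0, 0))


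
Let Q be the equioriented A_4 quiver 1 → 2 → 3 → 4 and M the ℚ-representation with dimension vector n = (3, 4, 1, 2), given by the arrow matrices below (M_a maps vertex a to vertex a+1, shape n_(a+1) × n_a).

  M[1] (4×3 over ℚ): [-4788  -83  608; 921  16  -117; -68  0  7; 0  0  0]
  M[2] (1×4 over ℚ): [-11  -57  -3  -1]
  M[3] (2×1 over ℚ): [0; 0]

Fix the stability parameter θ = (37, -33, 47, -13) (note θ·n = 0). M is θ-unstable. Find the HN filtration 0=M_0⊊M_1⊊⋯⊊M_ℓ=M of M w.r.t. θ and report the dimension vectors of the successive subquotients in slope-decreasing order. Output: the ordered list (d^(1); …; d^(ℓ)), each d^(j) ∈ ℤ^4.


Via rank(M_{q-1}∘⋯∘M_p): M ≅ I[1,2]^2, I[1,3], I[2,2], I[4,4]^2.
μ_θ-semistable layers: μ^(1)=47; μ^(2)=2; μ^(3)=-13; μ^(4)=-33

((0, 0, 1, 0); (3, 3, 0, 0); (0, 0, 0, 2); (0, 1, 0, 0))


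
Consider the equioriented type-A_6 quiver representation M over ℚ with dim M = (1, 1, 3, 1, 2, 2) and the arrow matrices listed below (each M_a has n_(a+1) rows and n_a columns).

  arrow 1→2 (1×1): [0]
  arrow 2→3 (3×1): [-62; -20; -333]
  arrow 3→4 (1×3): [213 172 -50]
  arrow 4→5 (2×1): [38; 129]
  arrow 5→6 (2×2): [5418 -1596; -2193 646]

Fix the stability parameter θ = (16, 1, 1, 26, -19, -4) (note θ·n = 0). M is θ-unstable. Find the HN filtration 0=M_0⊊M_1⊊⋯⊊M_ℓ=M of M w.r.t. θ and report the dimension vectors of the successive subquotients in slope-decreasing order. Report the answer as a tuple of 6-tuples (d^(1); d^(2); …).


Barcode: M ≅ I[1,1], I[2,5], I[3,3]^2, I[5,6], I[6,6]. HN layers by μ_θ (5 steps, strictly decreasing):
  μ^(1)=16; μ^(2)=7/2; μ^(3)=1; μ^(4)=-4; μ^(5)=-19

((1, 0, 0, 0, 0, 0); (0, 0, 0, 1, 1, 0); (0, 1, 3, 0, 0, 0); (0, 0, 0, 0, 0, 2); (0, 0, 0, 0, 1, 0))


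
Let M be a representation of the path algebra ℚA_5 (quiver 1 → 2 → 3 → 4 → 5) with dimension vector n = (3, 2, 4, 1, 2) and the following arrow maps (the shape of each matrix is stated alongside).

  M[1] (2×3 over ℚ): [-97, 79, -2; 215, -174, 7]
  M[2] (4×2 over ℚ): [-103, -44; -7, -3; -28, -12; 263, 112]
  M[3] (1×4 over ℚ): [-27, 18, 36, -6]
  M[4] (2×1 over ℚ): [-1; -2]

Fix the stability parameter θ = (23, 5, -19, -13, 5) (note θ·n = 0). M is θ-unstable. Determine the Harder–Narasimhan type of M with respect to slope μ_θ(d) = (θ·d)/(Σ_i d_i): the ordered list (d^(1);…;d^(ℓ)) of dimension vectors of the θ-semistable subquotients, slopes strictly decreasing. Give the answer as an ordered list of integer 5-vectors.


Interval decomposition of M: I[1,1], I[1,3], I[1,5], I[3,3]^2, I[5,5].
HN type (ℓ=5): μ^(1)=23; μ^(2)=5; μ^(3)=3; μ^(4)=-1; μ^(5)=-19

((1, 0, 0, 0, 0); (0, 0, 0, 0, 2); (1, 1, 1, 0, 0); (1, 1, 1, 1, 0); (0, 0, 2, 0, 0))


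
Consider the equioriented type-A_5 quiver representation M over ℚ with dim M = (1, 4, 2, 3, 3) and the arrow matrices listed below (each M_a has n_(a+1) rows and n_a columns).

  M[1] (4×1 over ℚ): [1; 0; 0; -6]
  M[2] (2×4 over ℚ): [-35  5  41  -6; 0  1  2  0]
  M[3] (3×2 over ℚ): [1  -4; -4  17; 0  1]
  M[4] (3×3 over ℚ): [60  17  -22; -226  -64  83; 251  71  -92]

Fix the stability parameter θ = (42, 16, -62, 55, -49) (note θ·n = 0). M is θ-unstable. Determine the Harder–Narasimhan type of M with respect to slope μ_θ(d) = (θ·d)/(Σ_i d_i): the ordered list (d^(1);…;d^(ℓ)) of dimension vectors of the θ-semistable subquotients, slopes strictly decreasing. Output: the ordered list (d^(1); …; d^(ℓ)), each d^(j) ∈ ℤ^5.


Interval decomposition of M: I[1,5], I[2,2]^2, I[2,5], I[4,5].
HN type (ℓ=4): μ^(1)=16; μ^(2)=3; μ^(3)=-4/3; μ^(4)=-23

((0, 2, 0, 0, 0); (0, 0, 0, 3, 3); (1, 1, 1, 0, 0); (0, 1, 1, 0, 0))


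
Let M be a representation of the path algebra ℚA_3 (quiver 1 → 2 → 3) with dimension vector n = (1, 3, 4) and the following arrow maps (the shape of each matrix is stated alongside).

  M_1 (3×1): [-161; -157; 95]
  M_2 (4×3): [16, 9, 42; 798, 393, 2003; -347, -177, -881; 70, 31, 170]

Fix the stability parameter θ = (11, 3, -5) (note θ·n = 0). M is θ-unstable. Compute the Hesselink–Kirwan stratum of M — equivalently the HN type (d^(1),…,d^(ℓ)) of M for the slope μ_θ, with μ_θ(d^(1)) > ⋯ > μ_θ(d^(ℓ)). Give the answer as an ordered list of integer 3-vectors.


Via rank(M_{q-1}∘⋯∘M_p): M ≅ I[1,3], I[2,3]^2, I[3,3].
μ_θ-semistable layers: μ^(1)=3; μ^(2)=-1; μ^(3)=-5

((1, 1, 1); (0, 2, 2); (0, 0, 1))


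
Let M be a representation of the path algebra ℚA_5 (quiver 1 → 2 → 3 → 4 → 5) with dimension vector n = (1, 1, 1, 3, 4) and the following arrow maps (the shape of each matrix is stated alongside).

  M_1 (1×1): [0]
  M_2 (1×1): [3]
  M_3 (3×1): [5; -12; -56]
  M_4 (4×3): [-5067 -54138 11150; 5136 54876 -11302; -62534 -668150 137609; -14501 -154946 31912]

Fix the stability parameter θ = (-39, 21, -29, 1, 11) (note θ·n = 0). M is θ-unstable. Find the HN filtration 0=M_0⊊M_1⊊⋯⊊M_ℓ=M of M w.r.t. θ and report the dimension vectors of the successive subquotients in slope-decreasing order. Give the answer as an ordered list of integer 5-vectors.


Interval decomposition of M: I[1,1], I[2,5], I[4,4], I[4,5], I[5,5]^2.
HN type (ℓ=4): μ^(1)=11; μ^(2)=1; μ^(3)=-4; μ^(4)=-39

((0, 0, 0, 0, 4); (0, 0, 0, 3, 0); (0, 1, 1, 0, 0); (1, 0, 0, 0, 0))


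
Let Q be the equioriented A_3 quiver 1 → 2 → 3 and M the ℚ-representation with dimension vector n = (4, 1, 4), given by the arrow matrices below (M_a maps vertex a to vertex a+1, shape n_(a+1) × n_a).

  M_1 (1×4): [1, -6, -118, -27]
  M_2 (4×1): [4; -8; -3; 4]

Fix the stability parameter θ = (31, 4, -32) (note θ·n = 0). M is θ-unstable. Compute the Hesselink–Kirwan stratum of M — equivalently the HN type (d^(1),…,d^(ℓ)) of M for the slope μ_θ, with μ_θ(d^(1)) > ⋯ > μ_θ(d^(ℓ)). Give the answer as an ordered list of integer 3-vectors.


Via rank(M_{q-1}∘⋯∘M_p): M ≅ I[1,1]^3, I[1,3], I[3,3]^3.
μ_θ-semistable layers: μ^(1)=31; μ^(2)=1; μ^(3)=-32

((3, 0, 0); (1, 1, 1); (0, 0, 3))


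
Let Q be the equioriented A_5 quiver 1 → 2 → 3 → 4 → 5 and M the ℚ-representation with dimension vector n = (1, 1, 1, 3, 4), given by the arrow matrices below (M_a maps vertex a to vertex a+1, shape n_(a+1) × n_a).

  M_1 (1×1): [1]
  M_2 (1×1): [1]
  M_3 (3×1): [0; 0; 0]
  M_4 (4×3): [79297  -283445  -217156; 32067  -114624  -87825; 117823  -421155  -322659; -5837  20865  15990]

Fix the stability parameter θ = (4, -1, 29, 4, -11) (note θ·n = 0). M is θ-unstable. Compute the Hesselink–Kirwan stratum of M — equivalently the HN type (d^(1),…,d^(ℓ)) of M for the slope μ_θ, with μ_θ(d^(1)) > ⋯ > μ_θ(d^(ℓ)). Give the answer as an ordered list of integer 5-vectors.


Interval decomposition of M: I[1,3], I[4,5]^3, I[5,5].
HN type (ℓ=4): μ^(1)=29; μ^(2)=3/2; μ^(3)=-7/2; μ^(4)=-11

((0, 0, 1, 0, 0); (1, 1, 0, 0, 0); (0, 0, 0, 3, 3); (0, 0, 0, 0, 1))


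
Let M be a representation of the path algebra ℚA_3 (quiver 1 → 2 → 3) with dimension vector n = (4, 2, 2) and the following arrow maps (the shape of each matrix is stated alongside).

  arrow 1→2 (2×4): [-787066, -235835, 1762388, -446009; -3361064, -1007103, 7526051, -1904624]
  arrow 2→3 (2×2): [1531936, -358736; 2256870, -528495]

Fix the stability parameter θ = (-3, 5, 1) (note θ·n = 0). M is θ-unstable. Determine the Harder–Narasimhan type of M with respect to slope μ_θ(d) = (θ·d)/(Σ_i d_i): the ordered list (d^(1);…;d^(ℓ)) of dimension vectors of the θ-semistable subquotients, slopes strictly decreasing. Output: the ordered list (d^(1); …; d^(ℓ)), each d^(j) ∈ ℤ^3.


Barcode: M ≅ I[1,1]^2, I[1,2], I[1,3], I[3,3]. HN layers by μ_θ (4 steps, strictly decreasing):
  μ^(1)=5; μ^(2)=3; μ^(3)=1; μ^(4)=-3

((0, 1, 0); (0, 1, 1); (0, 0, 1); (4, 0, 0))


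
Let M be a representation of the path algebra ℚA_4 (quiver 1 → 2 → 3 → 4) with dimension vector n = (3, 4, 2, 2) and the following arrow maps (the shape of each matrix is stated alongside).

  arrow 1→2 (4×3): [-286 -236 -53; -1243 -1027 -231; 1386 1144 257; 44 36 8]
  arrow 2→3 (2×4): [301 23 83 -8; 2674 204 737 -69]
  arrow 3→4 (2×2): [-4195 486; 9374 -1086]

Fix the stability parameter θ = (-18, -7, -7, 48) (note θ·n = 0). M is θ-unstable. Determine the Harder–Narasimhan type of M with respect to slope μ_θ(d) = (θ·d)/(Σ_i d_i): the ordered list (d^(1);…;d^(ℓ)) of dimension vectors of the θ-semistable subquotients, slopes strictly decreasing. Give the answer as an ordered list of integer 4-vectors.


Interval decomposition of M: I[1,1], I[1,4]^2, I[2,2]^2.
HN type (ℓ=3): μ^(1)=48; μ^(2)=-7; μ^(3)=-18

((0, 0, 0, 2); (0, 4, 2, 0); (3, 0, 0, 0))


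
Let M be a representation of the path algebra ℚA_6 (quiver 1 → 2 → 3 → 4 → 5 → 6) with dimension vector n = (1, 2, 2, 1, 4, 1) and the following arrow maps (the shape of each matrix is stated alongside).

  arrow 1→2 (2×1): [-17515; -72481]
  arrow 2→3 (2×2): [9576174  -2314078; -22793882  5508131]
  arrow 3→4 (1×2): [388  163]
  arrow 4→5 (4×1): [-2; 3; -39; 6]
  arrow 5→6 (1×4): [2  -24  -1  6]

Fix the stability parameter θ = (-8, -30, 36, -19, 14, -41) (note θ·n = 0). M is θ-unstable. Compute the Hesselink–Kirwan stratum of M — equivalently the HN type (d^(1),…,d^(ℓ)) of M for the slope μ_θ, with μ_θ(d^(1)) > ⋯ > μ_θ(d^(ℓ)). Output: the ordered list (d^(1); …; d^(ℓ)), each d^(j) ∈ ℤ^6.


Interval decomposition of M: I[1,6], I[2,3], I[5,5]^3.
HN type (ℓ=5): μ^(1)=36; μ^(2)=14; μ^(3)=-5/2; μ^(4)=-19; μ^(5)=-30

((0, 0, 1, 0, 0, 0); (0, 0, 0, 0, 3, 0); (0, 0, 1, 1, 1, 1); (1, 1, 0, 0, 0, 0); (0, 1, 0, 0, 0, 0))


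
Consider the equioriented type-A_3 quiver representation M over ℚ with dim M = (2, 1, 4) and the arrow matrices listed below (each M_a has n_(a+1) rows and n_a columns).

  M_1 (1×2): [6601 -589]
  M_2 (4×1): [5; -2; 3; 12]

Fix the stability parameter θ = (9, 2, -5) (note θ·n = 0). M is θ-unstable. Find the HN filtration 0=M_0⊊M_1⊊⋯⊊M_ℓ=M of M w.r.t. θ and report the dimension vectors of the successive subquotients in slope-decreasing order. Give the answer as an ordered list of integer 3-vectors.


Via rank(M_{q-1}∘⋯∘M_p): M ≅ I[1,1], I[1,3], I[3,3]^3.
μ_θ-semistable layers: μ^(1)=9; μ^(2)=2; μ^(3)=-5

((1, 0, 0); (1, 1, 1); (0, 0, 3))


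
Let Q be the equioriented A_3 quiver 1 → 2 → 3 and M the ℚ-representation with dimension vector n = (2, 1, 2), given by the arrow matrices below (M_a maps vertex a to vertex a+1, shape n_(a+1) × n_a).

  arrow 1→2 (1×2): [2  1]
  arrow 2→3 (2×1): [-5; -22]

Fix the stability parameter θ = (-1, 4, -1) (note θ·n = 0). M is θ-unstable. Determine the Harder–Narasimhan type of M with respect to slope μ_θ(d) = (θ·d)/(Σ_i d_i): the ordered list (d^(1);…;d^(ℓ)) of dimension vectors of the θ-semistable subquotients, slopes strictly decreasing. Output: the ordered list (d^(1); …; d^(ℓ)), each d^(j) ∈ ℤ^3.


Interval decomposition of M: I[1,1], I[1,3], I[3,3].
HN type (ℓ=2): μ^(1)=3/2; μ^(2)=-1

((0, 1, 1); (2, 0, 1))


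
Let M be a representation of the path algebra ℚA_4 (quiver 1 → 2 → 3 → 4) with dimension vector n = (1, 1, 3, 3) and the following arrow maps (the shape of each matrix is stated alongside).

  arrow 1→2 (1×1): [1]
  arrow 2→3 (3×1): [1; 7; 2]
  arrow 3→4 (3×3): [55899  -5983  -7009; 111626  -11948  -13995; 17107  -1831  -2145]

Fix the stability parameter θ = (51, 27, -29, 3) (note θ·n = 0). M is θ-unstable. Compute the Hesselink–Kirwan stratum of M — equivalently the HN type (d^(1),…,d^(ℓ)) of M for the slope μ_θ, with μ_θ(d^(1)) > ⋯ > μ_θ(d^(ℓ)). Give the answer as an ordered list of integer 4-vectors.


Via rank(M_{q-1}∘⋯∘M_p): M ≅ I[1,3], I[3,4]^2, I[4,4].
μ_θ-semistable layers: μ^(1)=49/3; μ^(2)=3; μ^(3)=-29

((1, 1, 1, 0); (0, 0, 0, 3); (0, 0, 2, 0))


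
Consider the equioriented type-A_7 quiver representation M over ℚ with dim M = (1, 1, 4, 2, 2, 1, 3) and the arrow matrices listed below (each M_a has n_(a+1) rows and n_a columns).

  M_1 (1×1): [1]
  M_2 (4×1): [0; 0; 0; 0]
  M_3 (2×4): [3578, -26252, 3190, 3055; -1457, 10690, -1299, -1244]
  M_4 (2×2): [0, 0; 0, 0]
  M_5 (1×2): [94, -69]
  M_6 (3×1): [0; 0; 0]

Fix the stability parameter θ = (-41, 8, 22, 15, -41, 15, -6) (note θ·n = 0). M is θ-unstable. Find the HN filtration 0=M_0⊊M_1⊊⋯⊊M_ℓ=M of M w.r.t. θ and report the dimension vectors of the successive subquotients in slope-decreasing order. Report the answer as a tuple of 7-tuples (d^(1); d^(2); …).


Via rank(M_{q-1}∘⋯∘M_p): M ≅ I[1,2], I[3,3]^2, I[3,4]^2, I[5,5], I[5,6], I[7,7]^3.
μ_θ-semistable layers: μ^(1)=22; μ^(2)=37/2; μ^(3)=15; μ^(4)=8; μ^(5)=-6; μ^(6)=-41

((0, 0, 2, 0, 0, 0, 0); (0, 0, 2, 2, 0, 0, 0); (0, 0, 0, 0, 0, 1, 0); (0, 1, 0, 0, 0, 0, 0); (0, 0, 0, 0, 0, 0, 3); (1, 0, 0, 0, 2, 0, 0))


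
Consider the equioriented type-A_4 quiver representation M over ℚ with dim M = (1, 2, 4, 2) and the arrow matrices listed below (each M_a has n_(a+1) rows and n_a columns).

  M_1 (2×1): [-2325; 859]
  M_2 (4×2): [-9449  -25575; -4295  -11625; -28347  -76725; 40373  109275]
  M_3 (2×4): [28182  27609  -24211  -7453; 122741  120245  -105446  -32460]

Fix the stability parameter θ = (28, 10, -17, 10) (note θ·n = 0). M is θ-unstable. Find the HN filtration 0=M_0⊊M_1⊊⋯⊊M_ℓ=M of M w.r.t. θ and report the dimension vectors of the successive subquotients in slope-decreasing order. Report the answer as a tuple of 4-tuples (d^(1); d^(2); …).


Via rank(M_{q-1}∘⋯∘M_p): M ≅ I[1,2], I[2,4], I[3,3]^2, I[3,4].
μ_θ-semistable layers: μ^(1)=19; μ^(2)=10; μ^(3)=-7/2; μ^(4)=-17

((1, 1, 0, 0); (0, 0, 0, 2); (0, 1, 1, 0); (0, 0, 3, 0))


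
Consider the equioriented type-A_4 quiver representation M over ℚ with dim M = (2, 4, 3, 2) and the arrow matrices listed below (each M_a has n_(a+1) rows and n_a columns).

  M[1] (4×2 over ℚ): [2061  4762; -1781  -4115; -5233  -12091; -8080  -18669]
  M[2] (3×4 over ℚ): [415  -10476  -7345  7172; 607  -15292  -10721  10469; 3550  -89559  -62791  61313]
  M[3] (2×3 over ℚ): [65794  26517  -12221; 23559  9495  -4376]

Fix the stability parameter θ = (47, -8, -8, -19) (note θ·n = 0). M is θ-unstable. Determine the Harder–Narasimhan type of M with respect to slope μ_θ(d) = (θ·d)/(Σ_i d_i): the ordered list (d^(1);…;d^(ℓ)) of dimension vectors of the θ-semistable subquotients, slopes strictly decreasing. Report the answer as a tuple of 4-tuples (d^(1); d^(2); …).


Interval decomposition of M: I[1,2], I[1,4], I[2,3], I[2,4].
HN type (ℓ=4): μ^(1)=39/2; μ^(2)=3; μ^(3)=-8; μ^(4)=-35/3

((1, 1, 0, 0); (1, 1, 1, 1); (0, 1, 1, 0); (0, 1, 1, 1))


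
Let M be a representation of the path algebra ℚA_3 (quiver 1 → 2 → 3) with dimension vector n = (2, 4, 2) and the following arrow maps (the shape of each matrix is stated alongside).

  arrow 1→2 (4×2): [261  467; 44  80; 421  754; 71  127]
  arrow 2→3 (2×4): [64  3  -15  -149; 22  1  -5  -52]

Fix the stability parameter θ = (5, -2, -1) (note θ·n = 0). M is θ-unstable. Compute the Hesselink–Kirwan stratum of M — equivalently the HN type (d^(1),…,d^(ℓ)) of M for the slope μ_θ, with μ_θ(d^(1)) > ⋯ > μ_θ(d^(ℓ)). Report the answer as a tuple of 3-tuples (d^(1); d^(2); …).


Barcode: M ≅ I[1,3]^2, I[2,2]^2. HN layers by μ_θ (2 steps, strictly decreasing):
  μ^(1)=2/3; μ^(2)=-2

((2, 2, 2); (0, 2, 0))


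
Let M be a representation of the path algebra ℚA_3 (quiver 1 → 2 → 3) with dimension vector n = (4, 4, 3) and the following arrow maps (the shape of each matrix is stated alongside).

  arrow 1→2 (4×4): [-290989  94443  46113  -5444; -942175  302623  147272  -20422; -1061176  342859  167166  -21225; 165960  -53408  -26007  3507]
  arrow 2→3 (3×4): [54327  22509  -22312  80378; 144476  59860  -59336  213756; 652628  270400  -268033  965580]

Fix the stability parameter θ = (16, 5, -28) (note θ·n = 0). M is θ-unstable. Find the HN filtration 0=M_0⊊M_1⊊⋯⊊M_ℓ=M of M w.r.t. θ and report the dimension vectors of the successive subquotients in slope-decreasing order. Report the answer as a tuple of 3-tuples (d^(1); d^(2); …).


Barcode: M ≅ I[1,2], I[1,3]^3. HN layers by μ_θ (2 steps, strictly decreasing):
  μ^(1)=21/2; μ^(2)=-7/3

((1, 1, 0); (3, 3, 3))


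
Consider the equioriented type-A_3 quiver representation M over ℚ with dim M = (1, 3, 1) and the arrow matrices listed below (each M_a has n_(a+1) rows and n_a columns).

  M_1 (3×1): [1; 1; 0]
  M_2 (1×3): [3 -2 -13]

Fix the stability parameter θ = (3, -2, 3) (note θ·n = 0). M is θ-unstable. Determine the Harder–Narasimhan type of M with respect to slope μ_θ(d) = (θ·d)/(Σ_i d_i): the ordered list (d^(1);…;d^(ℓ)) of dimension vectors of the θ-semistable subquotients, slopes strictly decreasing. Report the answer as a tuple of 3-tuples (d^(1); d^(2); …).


Barcode: M ≅ I[1,3], I[2,2]^2. HN layers by μ_θ (3 steps, strictly decreasing):
  μ^(1)=3; μ^(2)=1/2; μ^(3)=-2

((0, 0, 1); (1, 1, 0); (0, 2, 0))


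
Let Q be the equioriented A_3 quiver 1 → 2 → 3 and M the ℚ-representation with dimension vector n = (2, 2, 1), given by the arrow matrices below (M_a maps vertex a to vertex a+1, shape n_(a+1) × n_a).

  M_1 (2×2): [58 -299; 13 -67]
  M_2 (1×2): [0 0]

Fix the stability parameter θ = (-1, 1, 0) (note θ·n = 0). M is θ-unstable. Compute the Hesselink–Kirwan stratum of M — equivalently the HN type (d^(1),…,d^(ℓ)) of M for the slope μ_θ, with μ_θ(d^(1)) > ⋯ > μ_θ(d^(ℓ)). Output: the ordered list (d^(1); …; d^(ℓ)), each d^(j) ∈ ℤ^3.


Via rank(M_{q-1}∘⋯∘M_p): M ≅ I[1,2]^2, I[3,3].
μ_θ-semistable layers: μ^(1)=1; μ^(2)=0; μ^(3)=-1

((0, 2, 0); (0, 0, 1); (2, 0, 0))


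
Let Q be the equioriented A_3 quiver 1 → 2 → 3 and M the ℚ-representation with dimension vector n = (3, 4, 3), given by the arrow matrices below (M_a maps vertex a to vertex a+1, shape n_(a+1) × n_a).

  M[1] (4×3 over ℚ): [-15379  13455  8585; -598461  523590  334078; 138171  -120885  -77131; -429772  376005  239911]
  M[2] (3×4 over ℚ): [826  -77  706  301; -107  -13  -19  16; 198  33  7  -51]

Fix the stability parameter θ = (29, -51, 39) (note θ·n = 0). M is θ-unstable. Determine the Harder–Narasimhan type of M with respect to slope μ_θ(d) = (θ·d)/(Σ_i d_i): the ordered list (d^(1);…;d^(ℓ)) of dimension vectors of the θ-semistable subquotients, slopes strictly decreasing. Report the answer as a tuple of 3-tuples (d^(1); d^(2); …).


Barcode: M ≅ I[1,1], I[1,3]^2, I[2,2], I[2,3]. HN layers by μ_θ (4 steps, strictly decreasing):
  μ^(1)=39; μ^(2)=29; μ^(3)=-11; μ^(4)=-51

((0, 0, 3); (1, 0, 0); (2, 2, 0); (0, 2, 0))


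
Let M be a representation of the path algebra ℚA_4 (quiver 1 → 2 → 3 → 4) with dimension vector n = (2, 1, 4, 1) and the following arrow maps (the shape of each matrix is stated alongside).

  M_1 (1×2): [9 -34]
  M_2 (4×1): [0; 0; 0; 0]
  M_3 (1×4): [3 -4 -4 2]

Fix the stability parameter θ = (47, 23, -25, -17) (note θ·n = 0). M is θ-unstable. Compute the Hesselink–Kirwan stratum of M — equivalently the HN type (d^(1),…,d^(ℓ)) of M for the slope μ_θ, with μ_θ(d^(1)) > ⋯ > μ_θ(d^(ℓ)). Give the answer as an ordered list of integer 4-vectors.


Barcode: M ≅ I[1,1], I[1,2], I[3,3]^3, I[3,4]. HN layers by μ_θ (4 steps, strictly decreasing):
  μ^(1)=47; μ^(2)=35; μ^(3)=-17; μ^(4)=-25

((1, 0, 0, 0); (1, 1, 0, 0); (0, 0, 0, 1); (0, 0, 4, 0))


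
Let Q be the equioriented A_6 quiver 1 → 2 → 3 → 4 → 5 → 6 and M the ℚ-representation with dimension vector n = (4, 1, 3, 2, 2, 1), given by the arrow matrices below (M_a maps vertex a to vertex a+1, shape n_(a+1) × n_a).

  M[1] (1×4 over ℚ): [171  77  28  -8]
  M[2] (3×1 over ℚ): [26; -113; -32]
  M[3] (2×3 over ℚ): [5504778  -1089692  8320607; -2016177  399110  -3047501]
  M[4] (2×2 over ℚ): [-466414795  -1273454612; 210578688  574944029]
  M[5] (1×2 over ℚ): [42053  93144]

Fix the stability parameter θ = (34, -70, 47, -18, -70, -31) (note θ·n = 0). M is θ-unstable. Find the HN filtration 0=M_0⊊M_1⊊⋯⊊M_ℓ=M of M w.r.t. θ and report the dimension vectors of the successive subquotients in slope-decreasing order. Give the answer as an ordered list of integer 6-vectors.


Barcode: M ≅ I[1,1]^3, I[1,3], I[3,5], I[3,6]. HN layers by μ_θ (4 steps, strictly decreasing):
  μ^(1)=47; μ^(2)=34; μ^(3)=-41/3; μ^(4)=-18

((0, 0, 1, 0, 0, 0); (3, 0, 0, 0, 0, 0); (0, 0, 1, 1, 1, 0); (1, 1, 1, 1, 1, 1))


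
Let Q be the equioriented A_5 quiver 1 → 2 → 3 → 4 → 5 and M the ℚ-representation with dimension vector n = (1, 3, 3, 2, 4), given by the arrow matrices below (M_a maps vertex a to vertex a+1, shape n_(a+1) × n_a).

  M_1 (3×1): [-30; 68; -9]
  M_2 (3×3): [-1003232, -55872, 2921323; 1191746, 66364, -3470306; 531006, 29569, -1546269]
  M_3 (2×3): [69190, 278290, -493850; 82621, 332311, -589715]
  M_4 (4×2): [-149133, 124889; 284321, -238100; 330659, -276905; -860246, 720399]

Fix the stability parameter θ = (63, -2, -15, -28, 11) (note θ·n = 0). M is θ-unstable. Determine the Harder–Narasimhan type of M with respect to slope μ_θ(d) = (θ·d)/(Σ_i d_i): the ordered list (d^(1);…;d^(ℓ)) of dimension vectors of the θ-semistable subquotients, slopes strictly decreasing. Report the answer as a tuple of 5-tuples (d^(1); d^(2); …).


Interval decomposition of M: I[1,5], I[2,3]^2, I[4,5], I[5,5]^2.
HN type (ℓ=4): μ^(1)=11; μ^(2)=9/2; μ^(3)=-17/2; μ^(4)=-28

((0, 0, 0, 0, 4); (1, 1, 1, 1, 0); (0, 2, 2, 0, 0); (0, 0, 0, 1, 0))


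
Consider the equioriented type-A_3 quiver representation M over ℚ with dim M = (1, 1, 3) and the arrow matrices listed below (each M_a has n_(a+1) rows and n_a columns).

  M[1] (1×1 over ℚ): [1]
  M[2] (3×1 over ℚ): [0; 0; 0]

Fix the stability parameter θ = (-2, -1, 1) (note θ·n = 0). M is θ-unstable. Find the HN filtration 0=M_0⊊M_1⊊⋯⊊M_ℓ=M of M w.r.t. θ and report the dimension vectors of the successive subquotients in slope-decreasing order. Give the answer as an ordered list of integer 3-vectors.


Interval decomposition of M: I[1,2], I[3,3]^3.
HN type (ℓ=3): μ^(1)=1; μ^(2)=-1; μ^(3)=-2

((0, 0, 3); (0, 1, 0); (1, 0, 0))


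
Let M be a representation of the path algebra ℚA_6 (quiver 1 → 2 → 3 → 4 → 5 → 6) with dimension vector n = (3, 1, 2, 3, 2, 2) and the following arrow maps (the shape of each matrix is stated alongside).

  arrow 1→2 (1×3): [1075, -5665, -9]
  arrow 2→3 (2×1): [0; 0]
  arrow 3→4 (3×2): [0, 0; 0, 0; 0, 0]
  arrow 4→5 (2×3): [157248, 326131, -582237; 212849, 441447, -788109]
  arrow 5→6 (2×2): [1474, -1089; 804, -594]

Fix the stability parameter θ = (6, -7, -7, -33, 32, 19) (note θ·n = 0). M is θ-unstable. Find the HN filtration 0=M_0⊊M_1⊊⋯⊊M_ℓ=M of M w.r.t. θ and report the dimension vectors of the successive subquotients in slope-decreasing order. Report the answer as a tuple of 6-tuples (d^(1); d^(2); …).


Barcode: M ≅ I[1,1]^2, I[1,2], I[3,3]^2, I[4,4], I[4,5], I[4,6], I[6,6]. HN layers by μ_θ (7 steps, strictly decreasing):
  μ^(1)=32; μ^(2)=51/2; μ^(3)=19; μ^(4)=6; μ^(5)=-1/2; μ^(6)=-7; μ^(7)=-33

((0, 0, 0, 0, 1, 0); (0, 0, 0, 0, 1, 1); (0, 0, 0, 0, 0, 1); (2, 0, 0, 0, 0, 0); (1, 1, 0, 0, 0, 0); (0, 0, 2, 0, 0, 0); (0, 0, 0, 3, 0, 0))


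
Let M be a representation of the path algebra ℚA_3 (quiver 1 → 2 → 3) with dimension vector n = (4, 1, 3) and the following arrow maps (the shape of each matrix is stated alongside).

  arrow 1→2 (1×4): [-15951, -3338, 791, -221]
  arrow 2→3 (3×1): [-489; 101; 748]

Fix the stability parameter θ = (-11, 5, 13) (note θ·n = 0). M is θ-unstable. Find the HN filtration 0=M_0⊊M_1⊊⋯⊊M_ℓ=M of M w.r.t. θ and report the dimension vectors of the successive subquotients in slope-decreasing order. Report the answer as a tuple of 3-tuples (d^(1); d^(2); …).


Via rank(M_{q-1}∘⋯∘M_p): M ≅ I[1,1]^3, I[1,3], I[3,3]^2.
μ_θ-semistable layers: μ^(1)=13; μ^(2)=5; μ^(3)=-11

((0, 0, 3); (0, 1, 0); (4, 0, 0))


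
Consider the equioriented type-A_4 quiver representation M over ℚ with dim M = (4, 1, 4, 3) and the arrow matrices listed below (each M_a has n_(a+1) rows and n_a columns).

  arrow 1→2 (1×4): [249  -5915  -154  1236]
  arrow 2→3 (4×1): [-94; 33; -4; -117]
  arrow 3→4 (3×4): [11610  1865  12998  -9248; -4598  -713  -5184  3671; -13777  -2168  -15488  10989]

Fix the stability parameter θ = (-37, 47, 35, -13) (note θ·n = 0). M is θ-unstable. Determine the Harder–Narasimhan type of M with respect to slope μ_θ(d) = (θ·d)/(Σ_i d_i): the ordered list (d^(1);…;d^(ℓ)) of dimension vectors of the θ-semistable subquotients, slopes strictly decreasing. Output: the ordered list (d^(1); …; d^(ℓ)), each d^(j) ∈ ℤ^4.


Interval decomposition of M: I[1,1]^3, I[1,4], I[3,3], I[3,4]^2.
HN type (ℓ=4): μ^(1)=35; μ^(2)=23; μ^(3)=11; μ^(4)=-37

((0, 0, 1, 0); (0, 1, 1, 1); (0, 0, 2, 2); (4, 0, 0, 0))


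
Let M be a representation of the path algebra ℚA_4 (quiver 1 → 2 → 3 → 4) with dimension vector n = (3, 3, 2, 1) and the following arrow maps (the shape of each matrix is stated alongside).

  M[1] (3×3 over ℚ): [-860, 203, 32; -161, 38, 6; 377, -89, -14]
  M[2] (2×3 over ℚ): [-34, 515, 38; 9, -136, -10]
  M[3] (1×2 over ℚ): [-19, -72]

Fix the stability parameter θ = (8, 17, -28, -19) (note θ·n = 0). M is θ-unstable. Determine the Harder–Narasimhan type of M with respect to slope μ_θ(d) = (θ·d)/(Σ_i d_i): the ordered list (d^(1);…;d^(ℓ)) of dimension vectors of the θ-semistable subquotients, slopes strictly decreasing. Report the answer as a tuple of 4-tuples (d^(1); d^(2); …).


Interval decomposition of M: I[1,1], I[1,3], I[1,4], I[2,2].
HN type (ℓ=4): μ^(1)=17; μ^(2)=8; μ^(3)=-1; μ^(4)=-11/2

((0, 1, 0, 0); (1, 0, 0, 0); (1, 1, 1, 0); (1, 1, 1, 1))


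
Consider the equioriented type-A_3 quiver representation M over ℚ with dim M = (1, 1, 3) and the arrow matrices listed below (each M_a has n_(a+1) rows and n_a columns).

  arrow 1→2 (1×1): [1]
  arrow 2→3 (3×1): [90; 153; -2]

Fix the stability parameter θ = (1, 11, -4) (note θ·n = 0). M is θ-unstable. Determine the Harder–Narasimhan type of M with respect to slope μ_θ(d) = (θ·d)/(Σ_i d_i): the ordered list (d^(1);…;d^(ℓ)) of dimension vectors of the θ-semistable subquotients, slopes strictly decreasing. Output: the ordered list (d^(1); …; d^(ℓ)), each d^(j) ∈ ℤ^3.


Via rank(M_{q-1}∘⋯∘M_p): M ≅ I[1,3], I[3,3]^2.
μ_θ-semistable layers: μ^(1)=7/2; μ^(2)=1; μ^(3)=-4

((0, 1, 1); (1, 0, 0); (0, 0, 2))


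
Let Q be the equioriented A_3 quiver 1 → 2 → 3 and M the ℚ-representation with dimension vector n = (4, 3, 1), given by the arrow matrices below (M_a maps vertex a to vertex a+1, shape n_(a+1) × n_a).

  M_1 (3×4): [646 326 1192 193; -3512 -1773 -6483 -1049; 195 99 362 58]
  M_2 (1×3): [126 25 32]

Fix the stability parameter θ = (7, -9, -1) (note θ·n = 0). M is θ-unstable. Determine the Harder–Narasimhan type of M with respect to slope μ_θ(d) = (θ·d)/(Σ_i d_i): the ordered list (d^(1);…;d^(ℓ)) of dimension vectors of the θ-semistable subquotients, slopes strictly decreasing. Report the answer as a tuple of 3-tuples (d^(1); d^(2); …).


Barcode: M ≅ I[1,1], I[1,2]^2, I[1,3]. HN layers by μ_θ (2 steps, strictly decreasing):
  μ^(1)=7; μ^(2)=-1

((1, 0, 0); (3, 3, 1))


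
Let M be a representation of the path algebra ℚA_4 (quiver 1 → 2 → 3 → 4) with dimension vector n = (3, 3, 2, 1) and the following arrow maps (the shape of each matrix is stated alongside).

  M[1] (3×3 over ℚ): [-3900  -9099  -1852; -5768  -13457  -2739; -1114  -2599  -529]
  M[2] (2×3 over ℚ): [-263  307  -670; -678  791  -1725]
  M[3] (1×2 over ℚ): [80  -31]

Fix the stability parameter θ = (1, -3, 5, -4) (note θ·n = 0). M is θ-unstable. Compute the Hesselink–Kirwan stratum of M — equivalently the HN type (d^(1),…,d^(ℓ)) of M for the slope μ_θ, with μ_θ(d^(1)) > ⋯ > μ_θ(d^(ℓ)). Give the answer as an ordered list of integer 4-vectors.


Interval decomposition of M: I[1,2], I[1,3], I[1,4].
HN type (ℓ=3): μ^(1)=5; μ^(2)=1/2; μ^(3)=-1

((0, 0, 1, 0); (0, 0, 1, 1); (3, 3, 0, 0))


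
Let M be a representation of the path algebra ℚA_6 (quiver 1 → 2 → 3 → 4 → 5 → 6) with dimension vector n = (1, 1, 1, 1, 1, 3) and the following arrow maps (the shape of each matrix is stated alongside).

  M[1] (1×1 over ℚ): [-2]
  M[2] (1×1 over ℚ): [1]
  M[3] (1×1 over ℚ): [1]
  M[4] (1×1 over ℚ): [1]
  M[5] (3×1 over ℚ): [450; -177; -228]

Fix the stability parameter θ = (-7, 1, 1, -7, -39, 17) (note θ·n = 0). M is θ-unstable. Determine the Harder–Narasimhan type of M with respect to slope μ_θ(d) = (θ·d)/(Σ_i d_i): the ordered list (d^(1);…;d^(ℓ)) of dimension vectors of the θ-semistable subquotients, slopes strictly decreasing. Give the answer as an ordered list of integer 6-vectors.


Via rank(M_{q-1}∘⋯∘M_p): M ≅ I[1,6], I[6,6]^2.
μ_θ-semistable layers: μ^(1)=17; μ^(2)=-51/5

((0, 0, 0, 0, 0, 3); (1, 1, 1, 1, 1, 0))


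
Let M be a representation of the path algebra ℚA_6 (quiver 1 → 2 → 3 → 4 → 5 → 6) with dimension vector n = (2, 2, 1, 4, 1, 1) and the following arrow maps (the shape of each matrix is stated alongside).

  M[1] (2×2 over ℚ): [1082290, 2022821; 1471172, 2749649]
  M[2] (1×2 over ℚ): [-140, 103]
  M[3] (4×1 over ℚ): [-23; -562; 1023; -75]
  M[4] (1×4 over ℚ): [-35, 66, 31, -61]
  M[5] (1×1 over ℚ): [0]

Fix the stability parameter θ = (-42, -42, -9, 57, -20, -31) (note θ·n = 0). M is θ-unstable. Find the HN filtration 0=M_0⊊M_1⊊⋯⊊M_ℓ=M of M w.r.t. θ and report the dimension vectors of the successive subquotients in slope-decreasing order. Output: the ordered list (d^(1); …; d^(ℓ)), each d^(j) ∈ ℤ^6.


Via rank(M_{q-1}∘⋯∘M_p): M ≅ I[1,2], I[1,5], I[4,4]^3, I[6,6].
μ_θ-semistable layers: μ^(1)=57; μ^(2)=37/2; μ^(3)=-9; μ^(4)=-31; μ^(5)=-42

((0, 0, 0, 3, 0, 0); (0, 0, 0, 1, 1, 0); (0, 0, 1, 0, 0, 0); (0, 0, 0, 0, 0, 1); (2, 2, 0, 0, 0, 0))


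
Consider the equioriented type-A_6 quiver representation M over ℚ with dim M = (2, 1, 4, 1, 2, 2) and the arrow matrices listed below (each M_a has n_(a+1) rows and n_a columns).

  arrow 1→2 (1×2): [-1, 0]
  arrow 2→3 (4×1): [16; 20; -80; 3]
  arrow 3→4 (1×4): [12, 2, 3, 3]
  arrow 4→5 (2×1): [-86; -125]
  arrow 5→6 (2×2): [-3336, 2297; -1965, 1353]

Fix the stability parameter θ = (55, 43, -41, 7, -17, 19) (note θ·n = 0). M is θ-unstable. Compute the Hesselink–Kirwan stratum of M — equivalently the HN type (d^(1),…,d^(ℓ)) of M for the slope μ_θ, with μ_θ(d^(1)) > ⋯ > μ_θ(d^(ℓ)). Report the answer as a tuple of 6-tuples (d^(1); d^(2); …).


Barcode: M ≅ I[1,1], I[1,6], I[3,3]^3, I[5,6]. HN layers by μ_θ (5 steps, strictly decreasing):
  μ^(1)=55; μ^(2)=19; μ^(3)=47/5; μ^(4)=-17; μ^(5)=-41

((1, 0, 0, 0, 0, 0); (0, 0, 0, 0, 0, 2); (1, 1, 1, 1, 1, 0); (0, 0, 0, 0, 1, 0); (0, 0, 3, 0, 0, 0))


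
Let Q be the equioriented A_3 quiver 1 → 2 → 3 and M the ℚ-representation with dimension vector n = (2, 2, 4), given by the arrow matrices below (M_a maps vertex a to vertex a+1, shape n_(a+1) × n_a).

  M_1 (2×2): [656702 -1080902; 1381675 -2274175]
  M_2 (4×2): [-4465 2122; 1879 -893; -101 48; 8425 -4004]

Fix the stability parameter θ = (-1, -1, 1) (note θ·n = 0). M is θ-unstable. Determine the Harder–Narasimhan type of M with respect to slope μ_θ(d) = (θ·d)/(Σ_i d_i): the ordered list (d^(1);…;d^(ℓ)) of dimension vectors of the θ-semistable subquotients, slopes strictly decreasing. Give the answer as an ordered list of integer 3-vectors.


Barcode: M ≅ I[1,1], I[1,3], I[2,3], I[3,3]^2. HN layers by μ_θ (2 steps, strictly decreasing):
  μ^(1)=1; μ^(2)=-1

((0, 0, 4); (2, 2, 0))


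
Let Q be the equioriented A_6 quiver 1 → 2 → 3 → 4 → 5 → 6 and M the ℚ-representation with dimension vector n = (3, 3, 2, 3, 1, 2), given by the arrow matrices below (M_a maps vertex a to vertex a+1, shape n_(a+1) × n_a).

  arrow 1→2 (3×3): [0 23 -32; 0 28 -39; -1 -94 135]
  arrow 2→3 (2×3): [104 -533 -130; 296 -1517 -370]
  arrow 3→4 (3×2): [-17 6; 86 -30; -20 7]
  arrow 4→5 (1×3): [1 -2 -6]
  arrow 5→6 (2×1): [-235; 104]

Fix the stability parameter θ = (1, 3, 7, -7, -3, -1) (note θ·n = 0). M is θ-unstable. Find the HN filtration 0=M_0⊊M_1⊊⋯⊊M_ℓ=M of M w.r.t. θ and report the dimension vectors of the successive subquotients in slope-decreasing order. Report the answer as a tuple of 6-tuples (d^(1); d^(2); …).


Interval decomposition of M: I[1,2]^2, I[1,6], I[3,4], I[4,4], I[6,6].
HN type (ℓ=5): μ^(1)=3; μ^(2)=1; μ^(3)=0; μ^(4)=-1; μ^(5)=-7

((0, 2, 0, 0, 0, 0); (2, 0, 0, 0, 0, 0); (1, 1, 2, 2, 1, 1); (0, 0, 0, 0, 0, 1); (0, 0, 0, 1, 0, 0))


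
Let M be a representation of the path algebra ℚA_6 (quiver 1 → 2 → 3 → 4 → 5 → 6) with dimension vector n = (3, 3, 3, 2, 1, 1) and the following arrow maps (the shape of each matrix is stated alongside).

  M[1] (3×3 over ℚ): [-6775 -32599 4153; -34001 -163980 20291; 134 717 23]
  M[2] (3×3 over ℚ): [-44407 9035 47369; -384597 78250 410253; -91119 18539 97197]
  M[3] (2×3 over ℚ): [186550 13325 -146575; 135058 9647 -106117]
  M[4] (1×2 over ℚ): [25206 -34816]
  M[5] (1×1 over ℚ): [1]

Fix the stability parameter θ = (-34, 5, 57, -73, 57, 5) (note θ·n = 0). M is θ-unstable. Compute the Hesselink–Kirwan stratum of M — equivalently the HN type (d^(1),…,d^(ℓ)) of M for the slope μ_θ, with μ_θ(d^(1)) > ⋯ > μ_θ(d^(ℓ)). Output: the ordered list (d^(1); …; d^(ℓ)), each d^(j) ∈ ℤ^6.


Via rank(M_{q-1}∘⋯∘M_p): M ≅ I[1,3]^2, I[1,6], I[4,4].
μ_θ-semistable layers: μ^(1)=57; μ^(2)=31; μ^(3)=5; μ^(4)=-11/3; μ^(5)=-34; μ^(6)=-73

((0, 0, 2, 0, 0, 0); (0, 0, 0, 0, 1, 1); (0, 2, 0, 0, 0, 0); (0, 1, 1, 1, 0, 0); (3, 0, 0, 0, 0, 0); (0, 0, 0, 1, 0, 0))


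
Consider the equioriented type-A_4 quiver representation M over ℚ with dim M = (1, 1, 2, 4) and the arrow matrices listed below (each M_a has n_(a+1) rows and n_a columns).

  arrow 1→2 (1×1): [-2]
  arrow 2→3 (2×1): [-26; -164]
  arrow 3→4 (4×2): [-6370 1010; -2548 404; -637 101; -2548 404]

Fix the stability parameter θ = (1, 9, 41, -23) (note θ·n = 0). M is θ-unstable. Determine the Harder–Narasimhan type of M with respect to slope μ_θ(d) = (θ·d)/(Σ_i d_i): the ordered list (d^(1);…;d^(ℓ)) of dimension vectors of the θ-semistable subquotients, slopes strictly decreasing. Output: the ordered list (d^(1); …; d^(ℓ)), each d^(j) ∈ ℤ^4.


Barcode: M ≅ I[1,4], I[3,3], I[4,4]^3. HN layers by μ_θ (4 steps, strictly decreasing):
  μ^(1)=41; μ^(2)=9; μ^(3)=1; μ^(4)=-23

((0, 0, 1, 0); (0, 1, 1, 1); (1, 0, 0, 0); (0, 0, 0, 3))


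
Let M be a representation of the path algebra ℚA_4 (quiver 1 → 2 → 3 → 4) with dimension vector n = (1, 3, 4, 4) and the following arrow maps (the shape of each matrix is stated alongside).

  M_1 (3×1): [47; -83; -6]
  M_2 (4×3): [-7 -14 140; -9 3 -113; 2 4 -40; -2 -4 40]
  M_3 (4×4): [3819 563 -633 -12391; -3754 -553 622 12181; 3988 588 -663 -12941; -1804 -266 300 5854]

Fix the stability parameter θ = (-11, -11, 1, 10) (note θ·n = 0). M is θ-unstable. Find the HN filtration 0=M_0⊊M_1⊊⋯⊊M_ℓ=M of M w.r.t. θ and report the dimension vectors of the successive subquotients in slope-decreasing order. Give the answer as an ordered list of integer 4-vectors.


Via rank(M_{q-1}∘⋯∘M_p): M ≅ I[1,4], I[2,2], I[2,4], I[3,4]^2.
μ_θ-semistable layers: μ^(1)=10; μ^(2)=1; μ^(3)=-11

((0, 0, 0, 4); (0, 0, 4, 0); (1, 3, 0, 0))


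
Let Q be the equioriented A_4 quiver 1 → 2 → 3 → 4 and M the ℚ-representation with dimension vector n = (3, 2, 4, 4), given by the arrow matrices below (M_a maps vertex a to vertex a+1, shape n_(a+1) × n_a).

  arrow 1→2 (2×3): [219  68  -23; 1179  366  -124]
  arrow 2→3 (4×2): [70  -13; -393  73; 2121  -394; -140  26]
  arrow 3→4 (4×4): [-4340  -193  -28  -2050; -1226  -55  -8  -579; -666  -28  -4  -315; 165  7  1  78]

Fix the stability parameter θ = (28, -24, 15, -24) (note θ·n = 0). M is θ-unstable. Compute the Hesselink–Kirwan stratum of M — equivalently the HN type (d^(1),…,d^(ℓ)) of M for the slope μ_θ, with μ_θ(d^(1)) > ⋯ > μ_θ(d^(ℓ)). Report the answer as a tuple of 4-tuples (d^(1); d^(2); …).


Interval decomposition of M: I[1,1], I[1,3], I[1,4], I[3,4]^2, I[4,4].
HN type (ℓ=6): μ^(1)=28; μ^(2)=15; μ^(3)=2; μ^(4)=-5/4; μ^(5)=-9/2; μ^(6)=-24

((1, 0, 0, 0); (0, 0, 1, 0); (1, 1, 0, 0); (1, 1, 1, 1); (0, 0, 2, 2); (0, 0, 0, 1))


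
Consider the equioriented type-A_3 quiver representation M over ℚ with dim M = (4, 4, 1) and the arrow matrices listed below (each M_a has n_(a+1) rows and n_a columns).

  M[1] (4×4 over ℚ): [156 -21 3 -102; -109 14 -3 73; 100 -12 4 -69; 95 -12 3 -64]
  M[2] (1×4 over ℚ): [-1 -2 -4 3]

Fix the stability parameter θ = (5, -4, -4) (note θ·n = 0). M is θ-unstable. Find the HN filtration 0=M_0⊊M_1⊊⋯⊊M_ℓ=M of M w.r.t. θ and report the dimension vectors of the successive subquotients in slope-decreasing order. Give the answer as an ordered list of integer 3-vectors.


Barcode: M ≅ I[1,1], I[1,2]^2, I[1,3], I[2,2]. HN layers by μ_θ (4 steps, strictly decreasing):
  μ^(1)=5; μ^(2)=1/2; μ^(3)=-1; μ^(4)=-4

((1, 0, 0); (2, 2, 0); (1, 1, 1); (0, 1, 0))
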